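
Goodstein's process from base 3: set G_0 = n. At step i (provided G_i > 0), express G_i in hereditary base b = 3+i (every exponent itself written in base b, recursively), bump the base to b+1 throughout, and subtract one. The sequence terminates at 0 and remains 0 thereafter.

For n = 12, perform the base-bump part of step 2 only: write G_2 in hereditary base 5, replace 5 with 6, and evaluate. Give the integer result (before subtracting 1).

base 3: 12 = 3^2 + 3; at 4: 4^2 + 4 = 20; next = 19
base 4: 19 = 4^2 + 3; at 5: 5^2 + 3 = 28; next = 27
base 5: 27 = 5^2 + 2; at 6: 6^2 + 2 = 38; next = 37

38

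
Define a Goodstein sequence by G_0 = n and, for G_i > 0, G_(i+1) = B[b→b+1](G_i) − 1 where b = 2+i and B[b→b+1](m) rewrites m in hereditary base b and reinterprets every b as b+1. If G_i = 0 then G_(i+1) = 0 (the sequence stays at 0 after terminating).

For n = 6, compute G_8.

G_0=6  [base 2] 2^2 + 2  →[2↦3]→  3^3 + 3 = 30  −1 ⇒ G_1=29
G_1=29  [base 3] 3^3 + 2  →[3↦4]→  4^4 + 2 = 258  −1 ⇒ G_2=257
G_2=257  [base 4] 4^4 + 1  →[4↦5]→  5^5 + 1 = 3126  −1 ⇒ G_3=3125
G_3=3125  [base 5] 5^5  →[5↦6]→  6^6 = 46656  −1 ⇒ G_4=46655
G_4=46655  [base 6] 5·6^5 + 5·6^4 + 5·6^3 + 5·6^2 + 5·6 + 5  →[6↦7]→  5·7^5 + 5·7^4 + 5·7^3 + 5·7^2 + 5·7 + 5 = 98040  −1 ⇒ G_5=98039
G_5=98039  [base 7] 5·7^5 + 5·7^4 + 5·7^3 + 5·7^2 + 5·7 + 4  →[7↦8]→  5·8^5 + 5·8^4 + 5·8^3 + 5·8^2 + 5·8 + 4 = 187244  −1 ⇒ G_6=187243
G_6=187243  [base 8] 5·8^5 + 5·8^4 + 5·8^3 + 5·8^2 + 5·8 + 3  →[8↦9]→  5·9^5 + 5·9^4 + 5·9^3 + 5·9^2 + 5·9 + 3 = 332148  −1 ⇒ G_7=332147
G_7=332147  [base 9] 5·9^5 + 5·9^4 + 5·9^3 + 5·9^2 + 5·9 + 2  →[9↦10]→  5·10^5 + 5·10^4 + 5·10^3 + 5·10^2 + 5·10 + 2 = 555552  −1 ⇒ G_8=555551

555551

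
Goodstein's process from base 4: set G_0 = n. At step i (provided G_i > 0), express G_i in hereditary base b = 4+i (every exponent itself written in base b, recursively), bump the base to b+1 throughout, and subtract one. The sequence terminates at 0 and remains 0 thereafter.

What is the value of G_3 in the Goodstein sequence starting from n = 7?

(0) 7|_4 = 4 + 3 ↦ 5 + 3|_5 = 8 ⇒ 7
(1) 7|_5 = 5 + 2 ↦ 6 + 2|_6 = 8 ⇒ 7
(2) 7|_6 = 6 + 1 ↦ 7 + 1|_7 = 8 ⇒ 7
(3) 7|_7 = 7 ↦ 8|_8 = 8 ⇒ 7

7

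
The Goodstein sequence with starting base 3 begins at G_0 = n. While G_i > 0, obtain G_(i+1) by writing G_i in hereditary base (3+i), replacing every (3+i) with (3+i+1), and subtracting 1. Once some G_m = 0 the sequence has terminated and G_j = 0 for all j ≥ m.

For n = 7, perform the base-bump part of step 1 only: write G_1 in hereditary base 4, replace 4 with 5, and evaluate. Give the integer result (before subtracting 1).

10

G_0=7  [base 3] 2·3 + 1  →[3↦4]→  2·4 + 1 = 9  −1 ⇒ G_1=8
G_1=8  [base 4] 2·4  →[4↦5]→  2·5 = 10  −1 ⇒ G_2=9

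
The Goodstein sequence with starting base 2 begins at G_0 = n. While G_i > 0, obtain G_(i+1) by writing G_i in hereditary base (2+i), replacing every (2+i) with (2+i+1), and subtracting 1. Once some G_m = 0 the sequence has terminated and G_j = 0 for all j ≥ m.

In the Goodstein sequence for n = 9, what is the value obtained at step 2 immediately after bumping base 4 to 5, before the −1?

G_0=9  [base 2] 2^(2 + 1) + 1  →[2↦3]→  3^(3 + 1) + 1 = 82  −1 ⇒ G_1=81
G_1=81  [base 3] 3^(3 + 1)  →[3↦4]→  4^(4 + 1) = 1024  −1 ⇒ G_2=1023
G_2=1023  [base 4] 3·4^4 + 3·4^3 + 3·4^2 + 3·4 + 3  →[4↦5]→  3·5^5 + 3·5^3 + 3·5^2 + 3·5 + 3 = 9843  −1 ⇒ G_3=9842

9843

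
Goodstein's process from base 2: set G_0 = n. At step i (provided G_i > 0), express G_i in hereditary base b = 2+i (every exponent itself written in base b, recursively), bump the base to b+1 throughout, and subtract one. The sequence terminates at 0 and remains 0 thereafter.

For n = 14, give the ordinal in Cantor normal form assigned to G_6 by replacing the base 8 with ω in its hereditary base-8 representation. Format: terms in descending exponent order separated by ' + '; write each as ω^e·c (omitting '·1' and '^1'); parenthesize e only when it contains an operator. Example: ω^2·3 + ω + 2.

ω^(ω + 1) + ω^5·5 + ω^4·5 + ω^3·5 + ω^2·5 + ω·5 + 3

base 2: 14 = 2^(2 + 1) + 2^2 + 2; at 3: 3^(3 + 1) + 3^3 + 3 = 111; next = 110
base 3: 110 = 3^(3 + 1) + 3^3 + 2; at 4: 4^(4 + 1) + 4^4 + 2 = 1282; next = 1281
base 4: 1281 = 4^(4 + 1) + 4^4 + 1; at 5: 5^(5 + 1) + 5^5 + 1 = 18751; next = 18750
base 5: 18750 = 5^(5 + 1) + 5^5; at 6: 6^(6 + 1) + 6^6 = 326592; next = 326591
base 6: 326591 = 6^(6 + 1) + 5·6^5 + 5·6^4 + 5·6^3 + 5·6^2 + 5·6 + 5; at 7: 7^(7 + 1) + 5·7^5 + 5·7^4 + 5·7^3 + 5·7^2 + 5·7 + 5 = 5862841; next = 5862840
base 7: 5862840 = 7^(7 + 1) + 5·7^5 + 5·7^4 + 5·7^3 + 5·7^2 + 5·7 + 4; at 8: 8^(8 + 1) + 5·8^5 + 5·8^4 + 5·8^3 + 5·8^2 + 5·8 + 4 = 134404972; next = 134404971
base 8: 134404971 = 8^(8 + 1) + 5·8^5 + 5·8^4 + 5·8^3 + 5·8^2 + 5·8 + 3; at 9: 9^(9 + 1) + 5·9^5 + 5·9^4 + 5·9^3 + 5·9^2 + 5·9 + 3 = 3487116549; next = 3487116548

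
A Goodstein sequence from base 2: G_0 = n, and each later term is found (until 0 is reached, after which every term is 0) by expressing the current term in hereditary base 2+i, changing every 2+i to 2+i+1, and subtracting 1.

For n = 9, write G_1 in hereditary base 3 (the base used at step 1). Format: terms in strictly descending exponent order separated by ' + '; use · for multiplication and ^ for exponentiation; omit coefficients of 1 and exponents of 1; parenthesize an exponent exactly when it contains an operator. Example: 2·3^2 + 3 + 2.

3^(3 + 1)

(0) 9|_2 = 2^(2 + 1) + 1 ↦ 3^(3 + 1) + 1|_3 = 82 ⇒ 81
(1) 81|_3 = 3^(3 + 1) ↦ 4^(4 + 1)|_4 = 1024 ⇒ 1023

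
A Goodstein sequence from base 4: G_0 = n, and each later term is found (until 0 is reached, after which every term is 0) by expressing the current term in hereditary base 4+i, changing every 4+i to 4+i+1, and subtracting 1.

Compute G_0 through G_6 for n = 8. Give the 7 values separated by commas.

8, 9, 9, 9, 9, 9, 9

i=0: 8 = 2·4 (b=4); 4→5: 2·5 = 10; 10−1 = 9
i=1: 9 = 5 + 4 (b=5); 5→6: 6 + 4 = 10; 10−1 = 9
i=2: 9 = 6 + 3 (b=6); 6→7: 7 + 3 = 10; 10−1 = 9
i=3: 9 = 7 + 2 (b=7); 7→8: 8 + 2 = 10; 10−1 = 9
i=4: 9 = 8 + 1 (b=8); 8→9: 9 + 1 = 10; 10−1 = 9
i=5: 9 = 9 (b=9); 9→10: 10 = 10; 10−1 = 9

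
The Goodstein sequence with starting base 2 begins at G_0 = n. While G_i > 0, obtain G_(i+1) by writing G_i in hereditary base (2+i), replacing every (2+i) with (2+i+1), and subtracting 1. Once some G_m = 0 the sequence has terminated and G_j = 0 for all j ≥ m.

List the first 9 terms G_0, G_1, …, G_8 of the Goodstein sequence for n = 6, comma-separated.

6, 29, 257, 3125, 46655, 98039, 187243, 332147, 555551

G_0 = 6. HB_2(6) = 2^2 + 2. Bump = 30. G_1 = 29.
G_1 = 29. HB_3(29) = 3^3 + 2. Bump = 258. G_2 = 257.
G_2 = 257. HB_4(257) = 4^4 + 1. Bump = 3126. G_3 = 3125.
G_3 = 3125. HB_5(3125) = 5^5. Bump = 46656. G_4 = 46655.
G_4 = 46655. HB_6(46655) = 5·6^5 + 5·6^4 + 5·6^3 + 5·6^2 + 5·6 + 5. Bump = 98040. G_5 = 98039.
G_5 = 98039. HB_7(98039) = 5·7^5 + 5·7^4 + 5·7^3 + 5·7^2 + 5·7 + 4. Bump = 187244. G_6 = 187243.
G_6 = 187243. HB_8(187243) = 5·8^5 + 5·8^4 + 5·8^3 + 5·8^2 + 5·8 + 3. Bump = 332148. G_7 = 332147.
G_7 = 332147. HB_9(332147) = 5·9^5 + 5·9^4 + 5·9^3 + 5·9^2 + 5·9 + 2. Bump = 555552. G_8 = 555551.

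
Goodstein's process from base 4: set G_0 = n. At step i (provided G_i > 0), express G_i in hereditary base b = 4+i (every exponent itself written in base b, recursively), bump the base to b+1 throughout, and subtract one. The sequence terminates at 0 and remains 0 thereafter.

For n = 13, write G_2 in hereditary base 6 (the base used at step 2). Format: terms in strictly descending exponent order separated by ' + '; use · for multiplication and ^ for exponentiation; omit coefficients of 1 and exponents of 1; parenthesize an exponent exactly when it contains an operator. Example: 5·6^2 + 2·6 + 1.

G_0=13  [base 4] 3·4 + 1  →[4↦5]→  3·5 + 1 = 16  −1 ⇒ G_1=15
G_1=15  [base 5] 3·5  →[5↦6]→  3·6 = 18  −1 ⇒ G_2=17
G_2=17  [base 6] 2·6 + 5  →[6↦7]→  2·7 + 5 = 19  −1 ⇒ G_3=18

2·6 + 5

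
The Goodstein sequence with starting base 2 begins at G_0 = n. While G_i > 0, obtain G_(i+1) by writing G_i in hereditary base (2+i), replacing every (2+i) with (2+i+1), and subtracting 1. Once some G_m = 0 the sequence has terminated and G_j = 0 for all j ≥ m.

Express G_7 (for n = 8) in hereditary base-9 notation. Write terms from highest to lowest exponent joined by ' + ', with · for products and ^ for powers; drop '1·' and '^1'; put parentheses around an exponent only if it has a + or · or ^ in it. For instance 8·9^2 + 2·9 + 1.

2·9^9 + 2·9^2 + 9 + 2

step 0: 8 = 2^(2 + 1); sub 3 for 2: 3^(3 + 1); = 81; G_1 = 81−1 = 80
step 1: 80 = 2·3^3 + 2·3^2 + 2·3 + 2; sub 4 for 3: 2·4^4 + 2·4^2 + 2·4 + 2; = 554; G_2 = 554−1 = 553
step 2: 553 = 2·4^4 + 2·4^2 + 2·4 + 1; sub 5 for 4: 2·5^5 + 2·5^2 + 2·5 + 1; = 6311; G_3 = 6311−1 = 6310
step 3: 6310 = 2·5^5 + 2·5^2 + 2·5; sub 6 for 5: 2·6^6 + 2·6^2 + 2·6; = 93396; G_4 = 93396−1 = 93395
step 4: 93395 = 2·6^6 + 2·6^2 + 6 + 5; sub 7 for 6: 2·7^7 + 2·7^2 + 7 + 5; = 1647196; G_5 = 1647196−1 = 1647195
step 5: 1647195 = 2·7^7 + 2·7^2 + 7 + 4; sub 8 for 7: 2·8^8 + 2·8^2 + 8 + 4; = 33554572; G_6 = 33554572−1 = 33554571
step 6: 33554571 = 2·8^8 + 2·8^2 + 8 + 3; sub 9 for 8: 2·9^9 + 2·9^2 + 9 + 3; = 774841152; G_7 = 774841152−1 = 774841151
step 7: 774841151 = 2·9^9 + 2·9^2 + 9 + 2; sub 10 for 9: 2·10^10 + 2·10^2 + 10 + 2; = 20000000212; G_8 = 20000000212−1 = 20000000211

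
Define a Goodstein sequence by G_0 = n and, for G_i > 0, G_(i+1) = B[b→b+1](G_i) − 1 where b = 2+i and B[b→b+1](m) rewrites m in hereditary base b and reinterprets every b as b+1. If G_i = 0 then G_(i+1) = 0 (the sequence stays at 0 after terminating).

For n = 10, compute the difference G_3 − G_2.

14600

[0] 10 ≡ 2^(2 + 1) + 2 (base 2). Lift 3: 84. −1: 83.
[1] 83 ≡ 3^(3 + 1) + 2 (base 3). Lift 4: 1026. −1: 1025.
[2] 1025 ≡ 4^(4 + 1) + 1 (base 4). Lift 5: 15626. −1: 15625.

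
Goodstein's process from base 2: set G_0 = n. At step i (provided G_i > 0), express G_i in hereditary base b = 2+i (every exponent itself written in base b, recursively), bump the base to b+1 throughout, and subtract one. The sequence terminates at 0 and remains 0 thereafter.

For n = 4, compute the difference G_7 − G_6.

4 —HB2→ 2^2 —bump→ 3^3 = 27 —(−1)→ 26
26 —HB3→ 2·3^2 + 2·3 + 2 —bump→ 2·4^2 + 2·4 + 2 = 42 —(−1)→ 41
41 —HB4→ 2·4^2 + 2·4 + 1 —bump→ 2·5^2 + 2·5 + 1 = 61 —(−1)→ 60
60 —HB5→ 2·5^2 + 2·5 —bump→ 2·6^2 + 2·6 = 84 —(−1)→ 83
83 —HB6→ 2·6^2 + 6 + 5 —bump→ 2·7^2 + 7 + 5 = 110 —(−1)→ 109
109 —HB7→ 2·7^2 + 7 + 4 —bump→ 2·8^2 + 8 + 4 = 140 —(−1)→ 139
139 —HB8→ 2·8^2 + 8 + 3 —bump→ 2·9^2 + 9 + 3 = 174 —(−1)→ 173

34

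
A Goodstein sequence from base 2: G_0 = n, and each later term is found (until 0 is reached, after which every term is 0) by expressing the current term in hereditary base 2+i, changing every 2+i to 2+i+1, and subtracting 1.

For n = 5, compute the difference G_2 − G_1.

G_0 = 5. HB_2(5) = 2^2 + 1. Bump = 28. G_1 = 27.
G_1 = 27. HB_3(27) = 3^3. Bump = 256. G_2 = 255.

228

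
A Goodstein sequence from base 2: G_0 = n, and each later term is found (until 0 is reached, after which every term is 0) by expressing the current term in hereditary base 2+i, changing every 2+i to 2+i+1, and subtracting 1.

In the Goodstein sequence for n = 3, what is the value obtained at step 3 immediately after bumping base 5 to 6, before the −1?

(0) 3|_2 = 2 + 1 ↦ 3 + 1|_3 = 4 ⇒ 3
(1) 3|_3 = 3 ↦ 4|_4 = 4 ⇒ 3
(2) 3|_4 = 3 ↦ 3|_5 = 3 ⇒ 2
(3) 2|_5 = 2 ↦ 2|_6 = 2 ⇒ 1

2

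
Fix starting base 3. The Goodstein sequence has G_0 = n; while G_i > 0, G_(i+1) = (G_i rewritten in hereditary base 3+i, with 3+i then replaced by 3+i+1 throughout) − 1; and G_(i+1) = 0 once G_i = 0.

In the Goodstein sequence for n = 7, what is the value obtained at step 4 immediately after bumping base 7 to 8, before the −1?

10

G_0=7  [base 3] 2·3 + 1  →[3↦4]→  2·4 + 1 = 9  −1 ⇒ G_1=8
G_1=8  [base 4] 2·4  →[4↦5]→  2·5 = 10  −1 ⇒ G_2=9
G_2=9  [base 5] 5 + 4  →[5↦6]→  6 + 4 = 10  −1 ⇒ G_3=9
G_3=9  [base 6] 6 + 3  →[6↦7]→  7 + 3 = 10  −1 ⇒ G_4=9
G_4=9  [base 7] 7 + 2  →[7↦8]→  8 + 2 = 10  −1 ⇒ G_5=9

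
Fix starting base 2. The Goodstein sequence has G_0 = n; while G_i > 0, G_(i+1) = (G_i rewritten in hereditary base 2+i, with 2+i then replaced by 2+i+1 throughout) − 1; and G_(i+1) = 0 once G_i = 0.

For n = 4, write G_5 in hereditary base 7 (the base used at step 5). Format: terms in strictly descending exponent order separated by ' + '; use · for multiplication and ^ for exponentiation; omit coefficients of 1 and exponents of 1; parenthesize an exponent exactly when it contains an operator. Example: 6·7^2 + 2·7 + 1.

G_0=4  [base 2] 2^2  →[2↦3]→  3^3 = 27  −1 ⇒ G_1=26
G_1=26  [base 3] 2·3^2 + 2·3 + 2  →[3↦4]→  2·4^2 + 2·4 + 2 = 42  −1 ⇒ G_2=41
G_2=41  [base 4] 2·4^2 + 2·4 + 1  →[4↦5]→  2·5^2 + 2·5 + 1 = 61  −1 ⇒ G_3=60
G_3=60  [base 5] 2·5^2 + 2·5  →[5↦6]→  2·6^2 + 2·6 = 84  −1 ⇒ G_4=83
G_4=83  [base 6] 2·6^2 + 6 + 5  →[6↦7]→  2·7^2 + 7 + 5 = 110  −1 ⇒ G_5=109
G_5=109  [base 7] 2·7^2 + 7 + 4  →[7↦8]→  2·8^2 + 8 + 4 = 140  −1 ⇒ G_6=139

2·7^2 + 7 + 4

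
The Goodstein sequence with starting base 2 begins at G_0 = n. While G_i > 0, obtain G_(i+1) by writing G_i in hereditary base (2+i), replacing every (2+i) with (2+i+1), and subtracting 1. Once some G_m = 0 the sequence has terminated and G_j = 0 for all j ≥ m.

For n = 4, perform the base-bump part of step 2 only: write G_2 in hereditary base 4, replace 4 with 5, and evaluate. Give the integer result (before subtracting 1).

i=0: 4 = 2^2 (b=2); 2→3: 3^3 = 27; 27−1 = 26
i=1: 26 = 2·3^2 + 2·3 + 2 (b=3); 3→4: 2·4^2 + 2·4 + 2 = 42; 42−1 = 41

61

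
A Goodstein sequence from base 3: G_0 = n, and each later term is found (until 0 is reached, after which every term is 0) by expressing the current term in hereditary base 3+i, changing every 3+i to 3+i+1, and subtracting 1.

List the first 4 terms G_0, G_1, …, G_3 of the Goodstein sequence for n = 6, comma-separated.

i=0: 6 = 2·3 (b=3); 3→4: 2·4 = 8; 8−1 = 7
i=1: 7 = 4 + 3 (b=4); 4→5: 5 + 3 = 8; 8−1 = 7
i=2: 7 = 5 + 2 (b=5); 5→6: 6 + 2 = 8; 8−1 = 7

6, 7, 7, 7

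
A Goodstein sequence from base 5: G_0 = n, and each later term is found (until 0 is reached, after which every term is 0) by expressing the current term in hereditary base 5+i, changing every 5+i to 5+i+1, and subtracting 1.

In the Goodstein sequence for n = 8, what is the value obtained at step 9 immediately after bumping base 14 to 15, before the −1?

3

[0] 8 ≡ 5 + 3 (base 5). Lift 6: 9. −1: 8.
[1] 8 ≡ 6 + 2 (base 6). Lift 7: 9. −1: 8.
[2] 8 ≡ 7 + 1 (base 7). Lift 8: 9. −1: 8.
[3] 8 ≡ 8 (base 8). Lift 9: 9. −1: 8.
[4] 8 ≡ 8 (base 9). Lift 10: 8. −1: 7.
[5] 7 ≡ 7 (base 10). Lift 11: 7. −1: 6.
[6] 6 ≡ 6 (base 11). Lift 12: 6. −1: 5.
[7] 5 ≡ 5 (base 12). Lift 13: 5. −1: 4.
[8] 4 ≡ 4 (base 13). Lift 14: 4. −1: 3.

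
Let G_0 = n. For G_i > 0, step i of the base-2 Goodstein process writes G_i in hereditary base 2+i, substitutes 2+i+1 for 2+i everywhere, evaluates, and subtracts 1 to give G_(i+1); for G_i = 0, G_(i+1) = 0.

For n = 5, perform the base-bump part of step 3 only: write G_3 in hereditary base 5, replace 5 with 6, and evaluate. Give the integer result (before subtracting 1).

(0) 5|_2 = 2^2 + 1 ↦ 3^3 + 1|_3 = 28 ⇒ 27
(1) 27|_3 = 3^3 ↦ 4^4|_4 = 256 ⇒ 255
(2) 255|_4 = 3·4^3 + 3·4^2 + 3·4 + 3 ↦ 3·5^3 + 3·5^2 + 3·5 + 3|_5 = 468 ⇒ 467
(3) 467|_5 = 3·5^3 + 3·5^2 + 3·5 + 2 ↦ 3·6^3 + 3·6^2 + 3·6 + 2|_6 = 776 ⇒ 775

776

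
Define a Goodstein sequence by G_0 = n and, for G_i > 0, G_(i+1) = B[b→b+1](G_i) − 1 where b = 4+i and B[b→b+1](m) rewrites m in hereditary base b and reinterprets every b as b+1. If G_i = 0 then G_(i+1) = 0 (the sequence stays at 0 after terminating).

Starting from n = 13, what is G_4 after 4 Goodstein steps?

G_0 = 13. HB_4(13) = 3·4 + 1. Bump = 16. G_1 = 15.
G_1 = 15. HB_5(15) = 3·5. Bump = 18. G_2 = 17.
G_2 = 17. HB_6(17) = 2·6 + 5. Bump = 19. G_3 = 18.
G_3 = 18. HB_7(18) = 2·7 + 4. Bump = 20. G_4 = 19.
G_4 = 19. HB_8(19) = 2·8 + 3. Bump = 21. G_5 = 20.

19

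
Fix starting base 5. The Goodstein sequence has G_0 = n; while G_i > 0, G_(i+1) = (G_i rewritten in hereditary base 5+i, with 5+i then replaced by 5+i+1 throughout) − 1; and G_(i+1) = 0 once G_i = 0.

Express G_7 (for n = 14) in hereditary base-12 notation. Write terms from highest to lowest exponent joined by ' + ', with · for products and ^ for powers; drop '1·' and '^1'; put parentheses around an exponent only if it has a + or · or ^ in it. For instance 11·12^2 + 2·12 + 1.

(0) 14|_5 = 2·5 + 4 ↦ 2·6 + 4|_6 = 16 ⇒ 15
(1) 15|_6 = 2·6 + 3 ↦ 2·7 + 3|_7 = 17 ⇒ 16
(2) 16|_7 = 2·7 + 2 ↦ 2·8 + 2|_8 = 18 ⇒ 17
(3) 17|_8 = 2·8 + 1 ↦ 2·9 + 1|_9 = 19 ⇒ 18
(4) 18|_9 = 2·9 ↦ 2·10|_10 = 20 ⇒ 19
(5) 19|_10 = 10 + 9 ↦ 11 + 9|_11 = 20 ⇒ 19
(6) 19|_11 = 11 + 8 ↦ 12 + 8|_12 = 20 ⇒ 19
(7) 19|_12 = 12 + 7 ↦ 13 + 7|_13 = 20 ⇒ 19

12 + 7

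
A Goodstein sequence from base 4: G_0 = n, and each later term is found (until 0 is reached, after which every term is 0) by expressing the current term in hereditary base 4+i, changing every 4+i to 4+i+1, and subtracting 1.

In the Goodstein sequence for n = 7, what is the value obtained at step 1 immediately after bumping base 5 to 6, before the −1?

8

G_0=7  [base 4] 4 + 3  →[4↦5]→  5 + 3 = 8  −1 ⇒ G_1=7
G_1=7  [base 5] 5 + 2  →[5↦6]→  6 + 2 = 8  −1 ⇒ G_2=7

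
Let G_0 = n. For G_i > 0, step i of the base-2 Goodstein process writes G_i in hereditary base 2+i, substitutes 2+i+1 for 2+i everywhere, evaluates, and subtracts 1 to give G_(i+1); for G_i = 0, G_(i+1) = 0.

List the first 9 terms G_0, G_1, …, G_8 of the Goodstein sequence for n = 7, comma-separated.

[0] 7 ≡ 2^2 + 2 + 1 (base 2). Lift 3: 31. −1: 30.
[1] 30 ≡ 3^3 + 3 (base 3). Lift 4: 260. −1: 259.
[2] 259 ≡ 4^4 + 3 (base 4). Lift 5: 3128. −1: 3127.
[3] 3127 ≡ 5^5 + 2 (base 5). Lift 6: 46658. −1: 46657.
[4] 46657 ≡ 6^6 + 1 (base 6). Lift 7: 823544. −1: 823543.
[5] 823543 ≡ 7^7 (base 7). Lift 8: 16777216. −1: 16777215.
[6] 16777215 ≡ 7·8^7 + 7·8^6 + 7·8^5 + 7·8^4 + 7·8^3 + 7·8^2 + 7·8 + 7 (base 8). Lift 9: 37665880. −1: 37665879.
[7] 37665879 ≡ 7·9^7 + 7·9^6 + 7·9^5 + 7·9^4 + 7·9^3 + 7·9^2 + 7·9 + 6 (base 9). Lift 10: 77777776. −1: 77777775.

7, 30, 259, 3127, 46657, 823543, 16777215, 37665879, 77777775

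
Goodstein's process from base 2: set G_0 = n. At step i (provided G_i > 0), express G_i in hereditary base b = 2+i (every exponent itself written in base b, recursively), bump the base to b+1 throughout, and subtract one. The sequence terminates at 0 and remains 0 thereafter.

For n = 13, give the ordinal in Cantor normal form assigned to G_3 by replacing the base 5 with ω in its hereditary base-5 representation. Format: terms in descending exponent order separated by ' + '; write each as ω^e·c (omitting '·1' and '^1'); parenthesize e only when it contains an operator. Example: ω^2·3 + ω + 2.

ω^(ω + 1) + ω^3·3 + ω^2·3 + ω·3 + 2

[0] 13 ≡ 2^(2 + 1) + 2^2 + 1 (base 2). Lift 3: 109. −1: 108.
[1] 108 ≡ 3^(3 + 1) + 3^3 (base 3). Lift 4: 1280. −1: 1279.
[2] 1279 ≡ 4^(4 + 1) + 3·4^3 + 3·4^2 + 3·4 + 3 (base 4). Lift 5: 16093. −1: 16092.
[3] 16092 ≡ 5^(5 + 1) + 3·5^3 + 3·5^2 + 3·5 + 2 (base 5). Lift 6: 280712. −1: 280711.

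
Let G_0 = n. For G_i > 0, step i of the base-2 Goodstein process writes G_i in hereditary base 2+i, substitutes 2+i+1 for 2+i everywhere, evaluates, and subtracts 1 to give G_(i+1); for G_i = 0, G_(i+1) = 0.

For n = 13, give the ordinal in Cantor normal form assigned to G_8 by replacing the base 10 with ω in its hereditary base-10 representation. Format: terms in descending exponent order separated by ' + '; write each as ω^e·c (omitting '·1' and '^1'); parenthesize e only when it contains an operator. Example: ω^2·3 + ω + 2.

step 0: 13 = 2^(2 + 1) + 2^2 + 1; sub 3 for 2: 3^(3 + 1) + 3^3 + 1; = 109; G_1 = 109−1 = 108
step 1: 108 = 3^(3 + 1) + 3^3; sub 4 for 3: 4^(4 + 1) + 4^4; = 1280; G_2 = 1280−1 = 1279
step 2: 1279 = 4^(4 + 1) + 3·4^3 + 3·4^2 + 3·4 + 3; sub 5 for 4: 5^(5 + 1) + 3·5^3 + 3·5^2 + 3·5 + 3; = 16093; G_3 = 16093−1 = 16092
step 3: 16092 = 5^(5 + 1) + 3·5^3 + 3·5^2 + 3·5 + 2; sub 6 for 5: 6^(6 + 1) + 3·6^3 + 3·6^2 + 3·6 + 2; = 280712; G_4 = 280712−1 = 280711
step 4: 280711 = 6^(6 + 1) + 3·6^3 + 3·6^2 + 3·6 + 1; sub 7 for 6: 7^(7 + 1) + 3·7^3 + 3·7^2 + 3·7 + 1; = 5765999; G_5 = 5765999−1 = 5765998
step 5: 5765998 = 7^(7 + 1) + 3·7^3 + 3·7^2 + 3·7; sub 8 for 7: 8^(8 + 1) + 3·8^3 + 3·8^2 + 3·8; = 134219480; G_6 = 134219480−1 = 134219479
step 6: 134219479 = 8^(8 + 1) + 3·8^3 + 3·8^2 + 2·8 + 7; sub 9 for 8: 9^(9 + 1) + 3·9^3 + 3·9^2 + 2·9 + 7; = 3486786856; G_7 = 3486786856−1 = 3486786855
step 7: 3486786855 = 9^(9 + 1) + 3·9^3 + 3·9^2 + 2·9 + 6; sub 10 for 9: 10^(10 + 1) + 3·10^3 + 3·10^2 + 2·10 + 6; = 100000003326; G_8 = 100000003326−1 = 100000003325
step 8: 100000003325 = 10^(10 + 1) + 3·10^3 + 3·10^2 + 2·10 + 5; sub 11 for 10: 11^(11 + 1) + 3·11^3 + 3·11^2 + 2·11 + 5; = 3138428381104; G_9 = 3138428381104−1 = 3138428381103

ω^(ω + 1) + ω^3·3 + ω^2·3 + ω·2 + 5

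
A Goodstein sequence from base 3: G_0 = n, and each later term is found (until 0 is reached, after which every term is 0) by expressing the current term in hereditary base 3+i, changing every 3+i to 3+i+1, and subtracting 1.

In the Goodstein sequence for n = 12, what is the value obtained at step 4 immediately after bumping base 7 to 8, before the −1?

base 3: 12 = 3^2 + 3; at 4: 4^2 + 4 = 20; next = 19
base 4: 19 = 4^2 + 3; at 5: 5^2 + 3 = 28; next = 27
base 5: 27 = 5^2 + 2; at 6: 6^2 + 2 = 38; next = 37
base 6: 37 = 6^2 + 1; at 7: 7^2 + 1 = 50; next = 49

64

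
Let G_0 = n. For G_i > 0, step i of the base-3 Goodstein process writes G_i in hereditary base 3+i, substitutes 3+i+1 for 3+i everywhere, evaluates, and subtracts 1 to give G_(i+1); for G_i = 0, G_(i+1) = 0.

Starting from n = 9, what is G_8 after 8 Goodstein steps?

9 —HB3→ 3^2 —bump→ 4^2 = 16 —(−1)→ 15
15 —HB4→ 3·4 + 3 —bump→ 3·5 + 3 = 18 —(−1)→ 17
17 —HB5→ 3·5 + 2 —bump→ 3·6 + 2 = 20 —(−1)→ 19
19 —HB6→ 3·6 + 1 —bump→ 3·7 + 1 = 22 —(−1)→ 21
21 —HB7→ 3·7 —bump→ 3·8 = 24 —(−1)→ 23
23 —HB8→ 2·8 + 7 —bump→ 2·9 + 7 = 25 —(−1)→ 24
24 —HB9→ 2·9 + 6 —bump→ 2·10 + 6 = 26 —(−1)→ 25
25 —HB10→ 2·10 + 5 —bump→ 2·11 + 5 = 27 —(−1)→ 26
26 —HB11→ 2·11 + 4 —bump→ 2·12 + 4 = 28 —(−1)→ 27

26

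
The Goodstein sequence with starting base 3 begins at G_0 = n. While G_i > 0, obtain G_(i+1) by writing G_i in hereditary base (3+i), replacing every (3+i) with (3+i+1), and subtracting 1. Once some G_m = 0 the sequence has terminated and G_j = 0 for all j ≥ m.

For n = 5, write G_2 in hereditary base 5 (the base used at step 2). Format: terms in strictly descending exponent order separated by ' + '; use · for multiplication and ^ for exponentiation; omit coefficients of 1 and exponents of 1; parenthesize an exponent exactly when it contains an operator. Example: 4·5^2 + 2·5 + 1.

base 3: 5 = 3 + 2; at 4: 4 + 2 = 6; next = 5
base 4: 5 = 4 + 1; at 5: 5 + 1 = 6; next = 5
base 5: 5 = 5; at 6: 6 = 6; next = 5

5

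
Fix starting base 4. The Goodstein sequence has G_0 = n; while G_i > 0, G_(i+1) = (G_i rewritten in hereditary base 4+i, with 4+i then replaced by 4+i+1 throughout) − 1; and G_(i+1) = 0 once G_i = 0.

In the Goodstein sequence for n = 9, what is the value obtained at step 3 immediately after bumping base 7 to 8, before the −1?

9 —HB4→ 2·4 + 1 —bump→ 2·5 + 1 = 11 —(−1)→ 10
10 —HB5→ 2·5 —bump→ 2·6 = 12 —(−1)→ 11
11 —HB6→ 6 + 5 —bump→ 7 + 5 = 12 —(−1)→ 11

12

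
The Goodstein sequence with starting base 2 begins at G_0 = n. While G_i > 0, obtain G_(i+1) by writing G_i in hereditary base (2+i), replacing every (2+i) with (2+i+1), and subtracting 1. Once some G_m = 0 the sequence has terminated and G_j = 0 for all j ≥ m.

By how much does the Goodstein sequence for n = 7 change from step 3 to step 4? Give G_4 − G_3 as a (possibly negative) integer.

base 2: 7 = 2^2 + 2 + 1; at 3: 3^3 + 3 + 1 = 31; next = 30
base 3: 30 = 3^3 + 3; at 4: 4^4 + 4 = 260; next = 259
base 4: 259 = 4^4 + 3; at 5: 5^5 + 3 = 3128; next = 3127
base 5: 3127 = 5^5 + 2; at 6: 6^6 + 2 = 46658; next = 46657

43530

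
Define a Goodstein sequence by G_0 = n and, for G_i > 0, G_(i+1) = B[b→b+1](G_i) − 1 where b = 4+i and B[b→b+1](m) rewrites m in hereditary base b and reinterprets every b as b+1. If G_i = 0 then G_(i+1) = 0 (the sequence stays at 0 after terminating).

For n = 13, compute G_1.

15

base 4: 13 = 3·4 + 1; at 5: 3·5 + 1 = 16; next = 15
base 5: 15 = 3·5; at 6: 3·6 = 18; next = 17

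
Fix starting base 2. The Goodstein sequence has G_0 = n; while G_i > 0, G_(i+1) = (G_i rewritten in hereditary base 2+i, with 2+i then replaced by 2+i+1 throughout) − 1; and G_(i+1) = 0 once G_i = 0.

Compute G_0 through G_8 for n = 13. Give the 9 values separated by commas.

13, 108, 1279, 16092, 280711, 5765998, 134219479, 3486786855, 100000003325

G_0=13  [base 2] 2^(2 + 1) + 2^2 + 1  →[2↦3]→  3^(3 + 1) + 3^3 + 1 = 109  −1 ⇒ G_1=108
G_1=108  [base 3] 3^(3 + 1) + 3^3  →[3↦4]→  4^(4 + 1) + 4^4 = 1280  −1 ⇒ G_2=1279
G_2=1279  [base 4] 4^(4 + 1) + 3·4^3 + 3·4^2 + 3·4 + 3  →[4↦5]→  5^(5 + 1) + 3·5^3 + 3·5^2 + 3·5 + 3 = 16093  −1 ⇒ G_3=16092
G_3=16092  [base 5] 5^(5 + 1) + 3·5^3 + 3·5^2 + 3·5 + 2  →[5↦6]→  6^(6 + 1) + 3·6^3 + 3·6^2 + 3·6 + 2 = 280712  −1 ⇒ G_4=280711
G_4=280711  [base 6] 6^(6 + 1) + 3·6^3 + 3·6^2 + 3·6 + 1  →[6↦7]→  7^(7 + 1) + 3·7^3 + 3·7^2 + 3·7 + 1 = 5765999  −1 ⇒ G_5=5765998
G_5=5765998  [base 7] 7^(7 + 1) + 3·7^3 + 3·7^2 + 3·7  →[7↦8]→  8^(8 + 1) + 3·8^3 + 3·8^2 + 3·8 = 134219480  −1 ⇒ G_6=134219479
G_6=134219479  [base 8] 8^(8 + 1) + 3·8^3 + 3·8^2 + 2·8 + 7  →[8↦9]→  9^(9 + 1) + 3·9^3 + 3·9^2 + 2·9 + 7 = 3486786856  −1 ⇒ G_7=3486786855
G_7=3486786855  [base 9] 9^(9 + 1) + 3·9^3 + 3·9^2 + 2·9 + 6  →[9↦10]→  10^(10 + 1) + 3·10^3 + 3·10^2 + 2·10 + 6 = 100000003326  −1 ⇒ G_8=100000003325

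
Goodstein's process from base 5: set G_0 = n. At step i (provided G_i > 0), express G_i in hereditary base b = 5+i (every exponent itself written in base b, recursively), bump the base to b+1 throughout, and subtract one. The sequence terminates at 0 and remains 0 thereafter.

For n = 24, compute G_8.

45

G_0=24  [base 5] 4·5 + 4  →[5↦6]→  4·6 + 4 = 28  −1 ⇒ G_1=27
G_1=27  [base 6] 4·6 + 3  →[6↦7]→  4·7 + 3 = 31  −1 ⇒ G_2=30
G_2=30  [base 7] 4·7 + 2  →[7↦8]→  4·8 + 2 = 34  −1 ⇒ G_3=33
G_3=33  [base 8] 4·8 + 1  →[8↦9]→  4·9 + 1 = 37  −1 ⇒ G_4=36
G_4=36  [base 9] 4·9  →[9↦10]→  4·10 = 40  −1 ⇒ G_5=39
G_5=39  [base 10] 3·10 + 9  →[10↦11]→  3·11 + 9 = 42  −1 ⇒ G_6=41
G_6=41  [base 11] 3·11 + 8  →[11↦12]→  3·12 + 8 = 44  −1 ⇒ G_7=43
G_7=43  [base 12] 3·12 + 7  →[12↦13]→  3·13 + 7 = 46  −1 ⇒ G_8=45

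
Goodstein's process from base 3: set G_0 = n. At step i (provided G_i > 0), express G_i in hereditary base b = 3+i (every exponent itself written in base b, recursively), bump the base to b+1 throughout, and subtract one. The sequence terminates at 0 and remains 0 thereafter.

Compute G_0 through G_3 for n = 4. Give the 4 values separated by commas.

4, 4, 4, 3

(0) 4|_3 = 3 + 1 ↦ 4 + 1|_4 = 5 ⇒ 4
(1) 4|_4 = 4 ↦ 5|_5 = 5 ⇒ 4
(2) 4|_5 = 4 ↦ 4|_6 = 4 ⇒ 3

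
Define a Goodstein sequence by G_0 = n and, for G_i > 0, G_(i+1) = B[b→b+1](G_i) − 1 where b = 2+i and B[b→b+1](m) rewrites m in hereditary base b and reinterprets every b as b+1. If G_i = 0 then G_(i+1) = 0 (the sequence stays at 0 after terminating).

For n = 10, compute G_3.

(0) 10|_2 = 2^(2 + 1) + 2 ↦ 3^(3 + 1) + 3|_3 = 84 ⇒ 83
(1) 83|_3 = 3^(3 + 1) + 2 ↦ 4^(4 + 1) + 2|_4 = 1026 ⇒ 1025
(2) 1025|_4 = 4^(4 + 1) + 1 ↦ 5^(5 + 1) + 1|_5 = 15626 ⇒ 15625
(3) 15625|_5 = 5^(5 + 1) ↦ 6^(6 + 1)|_6 = 279936 ⇒ 279935

15625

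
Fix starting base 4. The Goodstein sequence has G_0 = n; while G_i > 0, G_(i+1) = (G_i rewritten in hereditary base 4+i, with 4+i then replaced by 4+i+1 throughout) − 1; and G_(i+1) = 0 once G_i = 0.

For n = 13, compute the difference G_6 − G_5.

1

step 0: 13 = 3·4 + 1; sub 5 for 4: 3·5 + 1; = 16; G_1 = 16−1 = 15
step 1: 15 = 3·5; sub 6 for 5: 3·6; = 18; G_2 = 18−1 = 17
step 2: 17 = 2·6 + 5; sub 7 for 6: 2·7 + 5; = 19; G_3 = 19−1 = 18
step 3: 18 = 2·7 + 4; sub 8 for 7: 2·8 + 4; = 20; G_4 = 20−1 = 19
step 4: 19 = 2·8 + 3; sub 9 for 8: 2·9 + 3; = 21; G_5 = 21−1 = 20
step 5: 20 = 2·9 + 2; sub 10 for 9: 2·10 + 2; = 22; G_6 = 22−1 = 21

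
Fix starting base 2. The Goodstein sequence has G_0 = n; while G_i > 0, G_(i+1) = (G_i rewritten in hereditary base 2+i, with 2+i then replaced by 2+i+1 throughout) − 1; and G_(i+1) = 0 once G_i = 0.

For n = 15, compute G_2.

1283

[0] 15 ≡ 2^(2 + 1) + 2^2 + 2 + 1 (base 2). Lift 3: 112. −1: 111.
[1] 111 ≡ 3^(3 + 1) + 3^3 + 3 (base 3). Lift 4: 1284. −1: 1283.
[2] 1283 ≡ 4^(4 + 1) + 4^4 + 3 (base 4). Lift 5: 18753. −1: 18752.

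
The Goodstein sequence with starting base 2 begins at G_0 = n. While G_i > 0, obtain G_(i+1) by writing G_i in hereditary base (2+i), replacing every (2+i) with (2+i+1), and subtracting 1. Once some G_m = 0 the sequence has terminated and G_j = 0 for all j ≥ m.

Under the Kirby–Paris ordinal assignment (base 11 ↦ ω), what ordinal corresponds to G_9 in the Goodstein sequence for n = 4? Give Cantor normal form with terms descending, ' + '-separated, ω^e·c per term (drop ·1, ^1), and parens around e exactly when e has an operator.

ω^2·2 + ω

i=0: 4 = 2^2 (b=2); 2→3: 3^3 = 27; 27−1 = 26
i=1: 26 = 2·3^2 + 2·3 + 2 (b=3); 3→4: 2·4^2 + 2·4 + 2 = 42; 42−1 = 41
i=2: 41 = 2·4^2 + 2·4 + 1 (b=4); 4→5: 2·5^2 + 2·5 + 1 = 61; 61−1 = 60
i=3: 60 = 2·5^2 + 2·5 (b=5); 5→6: 2·6^2 + 2·6 = 84; 84−1 = 83
i=4: 83 = 2·6^2 + 6 + 5 (b=6); 6→7: 2·7^2 + 7 + 5 = 110; 110−1 = 109
i=5: 109 = 2·7^2 + 7 + 4 (b=7); 7→8: 2·8^2 + 8 + 4 = 140; 140−1 = 139
i=6: 139 = 2·8^2 + 8 + 3 (b=8); 8→9: 2·9^2 + 9 + 3 = 174; 174−1 = 173
i=7: 173 = 2·9^2 + 9 + 2 (b=9); 9→10: 2·10^2 + 10 + 2 = 212; 212−1 = 211
i=8: 211 = 2·10^2 + 10 + 1 (b=10); 10→11: 2·11^2 + 11 + 1 = 254; 254−1 = 253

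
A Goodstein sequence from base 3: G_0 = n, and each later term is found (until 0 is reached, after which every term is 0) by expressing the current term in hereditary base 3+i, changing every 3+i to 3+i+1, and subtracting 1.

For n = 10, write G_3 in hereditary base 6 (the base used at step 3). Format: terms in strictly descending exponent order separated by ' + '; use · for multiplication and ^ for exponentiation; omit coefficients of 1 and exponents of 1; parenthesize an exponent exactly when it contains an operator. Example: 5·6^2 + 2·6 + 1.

step 0: 10 = 3^2 + 1; sub 4 for 3: 4^2 + 1; = 17; G_1 = 17−1 = 16
step 1: 16 = 4^2; sub 5 for 4: 5^2; = 25; G_2 = 25−1 = 24
step 2: 24 = 4·5 + 4; sub 6 for 5: 4·6 + 4; = 28; G_3 = 28−1 = 27

4·6 + 3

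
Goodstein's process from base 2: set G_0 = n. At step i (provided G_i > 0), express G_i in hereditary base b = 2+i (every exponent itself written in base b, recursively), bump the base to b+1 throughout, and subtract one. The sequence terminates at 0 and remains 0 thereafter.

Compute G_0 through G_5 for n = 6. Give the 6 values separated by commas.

6, 29, 257, 3125, 46655, 98039

[0] 6 ≡ 2^2 + 2 (base 2). Lift 3: 30. −1: 29.
[1] 29 ≡ 3^3 + 2 (base 3). Lift 4: 258. −1: 257.
[2] 257 ≡ 4^4 + 1 (base 4). Lift 5: 3126. −1: 3125.
[3] 3125 ≡ 5^5 (base 5). Lift 6: 46656. −1: 46655.
[4] 46655 ≡ 5·6^5 + 5·6^4 + 5·6^3 + 5·6^2 + 5·6 + 5 (base 6). Lift 7: 98040. −1: 98039.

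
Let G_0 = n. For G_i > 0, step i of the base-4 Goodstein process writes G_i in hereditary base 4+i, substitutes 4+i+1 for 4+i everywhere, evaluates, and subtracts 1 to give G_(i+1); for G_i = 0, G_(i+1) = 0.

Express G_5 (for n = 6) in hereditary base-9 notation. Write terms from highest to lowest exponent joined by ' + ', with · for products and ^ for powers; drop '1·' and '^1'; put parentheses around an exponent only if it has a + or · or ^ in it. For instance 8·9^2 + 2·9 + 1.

(0) 6|_4 = 4 + 2 ↦ 5 + 2|_5 = 7 ⇒ 6
(1) 6|_5 = 5 + 1 ↦ 6 + 1|_6 = 7 ⇒ 6
(2) 6|_6 = 6 ↦ 7|_7 = 7 ⇒ 6
(3) 6|_7 = 6 ↦ 6|_8 = 6 ⇒ 5
(4) 5|_8 = 5 ↦ 5|_9 = 5 ⇒ 4
(5) 4|_9 = 4 ↦ 4|_10 = 4 ⇒ 3

4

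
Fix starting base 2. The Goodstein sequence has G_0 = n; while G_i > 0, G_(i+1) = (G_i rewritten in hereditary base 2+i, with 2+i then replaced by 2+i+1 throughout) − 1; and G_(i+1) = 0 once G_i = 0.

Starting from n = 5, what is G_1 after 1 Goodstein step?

5 —HB2→ 2^2 + 1 —bump→ 3^3 + 1 = 28 —(−1)→ 27
27 —HB3→ 3^3 —bump→ 4^4 = 256 —(−1)→ 255

27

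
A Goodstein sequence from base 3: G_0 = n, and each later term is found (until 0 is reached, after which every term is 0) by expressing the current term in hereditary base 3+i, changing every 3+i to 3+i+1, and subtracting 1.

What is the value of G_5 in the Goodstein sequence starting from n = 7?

9

(0) 7|_3 = 2·3 + 1 ↦ 2·4 + 1|_4 = 9 ⇒ 8
(1) 8|_4 = 2·4 ↦ 2·5|_5 = 10 ⇒ 9
(2) 9|_5 = 5 + 4 ↦ 6 + 4|_6 = 10 ⇒ 9
(3) 9|_6 = 6 + 3 ↦ 7 + 3|_7 = 10 ⇒ 9
(4) 9|_7 = 7 + 2 ↦ 8 + 2|_8 = 10 ⇒ 9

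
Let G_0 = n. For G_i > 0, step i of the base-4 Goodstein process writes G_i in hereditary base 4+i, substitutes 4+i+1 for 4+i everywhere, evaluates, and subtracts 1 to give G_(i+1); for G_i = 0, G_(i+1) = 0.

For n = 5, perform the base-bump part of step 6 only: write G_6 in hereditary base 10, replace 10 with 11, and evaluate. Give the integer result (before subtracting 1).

1

5 —HB4→ 4 + 1 —bump→ 5 + 1 = 6 —(−1)→ 5
5 —HB5→ 5 —bump→ 6 = 6 —(−1)→ 5
5 —HB6→ 5 —bump→ 5 = 5 —(−1)→ 4
4 —HB7→ 4 —bump→ 4 = 4 —(−1)→ 3
3 —HB8→ 3 —bump→ 3 = 3 —(−1)→ 2
2 —HB9→ 2 —bump→ 2 = 2 —(−1)→ 1
1 —HB10→ 1 —bump→ 1 = 1 —(−1)→ 0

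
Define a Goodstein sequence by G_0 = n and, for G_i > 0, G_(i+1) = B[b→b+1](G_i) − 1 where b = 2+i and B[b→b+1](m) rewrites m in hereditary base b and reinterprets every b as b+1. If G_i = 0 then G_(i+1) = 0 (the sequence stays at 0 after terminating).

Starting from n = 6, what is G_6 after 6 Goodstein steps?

6 —HB2→ 2^2 + 2 —bump→ 3^3 + 3 = 30 —(−1)→ 29
29 —HB3→ 3^3 + 2 —bump→ 4^4 + 2 = 258 —(−1)→ 257
257 —HB4→ 4^4 + 1 —bump→ 5^5 + 1 = 3126 —(−1)→ 3125
3125 —HB5→ 5^5 —bump→ 6^6 = 46656 —(−1)→ 46655
46655 —HB6→ 5·6^5 + 5·6^4 + 5·6^3 + 5·6^2 + 5·6 + 5 —bump→ 5·7^5 + 5·7^4 + 5·7^3 + 5·7^2 + 5·7 + 5 = 98040 —(−1)→ 98039
98039 —HB7→ 5·7^5 + 5·7^4 + 5·7^3 + 5·7^2 + 5·7 + 4 —bump→ 5·8^5 + 5·8^4 + 5·8^3 + 5·8^2 + 5·8 + 4 = 187244 —(−1)→ 187243
187243 —HB8→ 5·8^5 + 5·8^4 + 5·8^3 + 5·8^2 + 5·8 + 3 —bump→ 5·9^5 + 5·9^4 + 5·9^3 + 5·9^2 + 5·9 + 3 = 332148 —(−1)→ 332147

187243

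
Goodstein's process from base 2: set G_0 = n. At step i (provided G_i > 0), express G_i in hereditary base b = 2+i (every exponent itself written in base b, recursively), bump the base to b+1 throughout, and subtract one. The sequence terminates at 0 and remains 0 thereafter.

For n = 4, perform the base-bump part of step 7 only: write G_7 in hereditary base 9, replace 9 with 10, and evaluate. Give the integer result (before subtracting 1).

212

base 2: 4 = 2^2; at 3: 3^3 = 27; next = 26
base 3: 26 = 2·3^2 + 2·3 + 2; at 4: 2·4^2 + 2·4 + 2 = 42; next = 41
base 4: 41 = 2·4^2 + 2·4 + 1; at 5: 2·5^2 + 2·5 + 1 = 61; next = 60
base 5: 60 = 2·5^2 + 2·5; at 6: 2·6^2 + 2·6 = 84; next = 83
base 6: 83 = 2·6^2 + 6 + 5; at 7: 2·7^2 + 7 + 5 = 110; next = 109
base 7: 109 = 2·7^2 + 7 + 4; at 8: 2·8^2 + 8 + 4 = 140; next = 139
base 8: 139 = 2·8^2 + 8 + 3; at 9: 2·9^2 + 9 + 3 = 174; next = 173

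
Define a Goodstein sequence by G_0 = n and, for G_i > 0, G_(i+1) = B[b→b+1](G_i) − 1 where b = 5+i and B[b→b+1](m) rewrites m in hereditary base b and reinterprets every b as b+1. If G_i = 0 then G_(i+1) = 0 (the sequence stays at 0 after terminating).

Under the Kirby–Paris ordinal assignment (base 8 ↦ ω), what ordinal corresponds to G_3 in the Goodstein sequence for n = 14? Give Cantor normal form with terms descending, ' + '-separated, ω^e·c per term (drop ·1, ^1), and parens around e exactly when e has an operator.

(0) 14|_5 = 2·5 + 4 ↦ 2·6 + 4|_6 = 16 ⇒ 15
(1) 15|_6 = 2·6 + 3 ↦ 2·7 + 3|_7 = 17 ⇒ 16
(2) 16|_7 = 2·7 + 2 ↦ 2·8 + 2|_8 = 18 ⇒ 17
(3) 17|_8 = 2·8 + 1 ↦ 2·9 + 1|_9 = 19 ⇒ 18

ω·2 + 1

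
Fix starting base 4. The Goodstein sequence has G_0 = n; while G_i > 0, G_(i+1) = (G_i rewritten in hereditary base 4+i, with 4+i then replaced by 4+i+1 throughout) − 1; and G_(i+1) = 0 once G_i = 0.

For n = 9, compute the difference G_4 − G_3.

0

G_0=9  [base 4] 2·4 + 1  →[4↦5]→  2·5 + 1 = 11  −1 ⇒ G_1=10
G_1=10  [base 5] 2·5  →[5↦6]→  2·6 = 12  −1 ⇒ G_2=11
G_2=11  [base 6] 6 + 5  →[6↦7]→  7 + 5 = 12  −1 ⇒ G_3=11
G_3=11  [base 7] 7 + 4  →[7↦8]→  8 + 4 = 12  −1 ⇒ G_4=11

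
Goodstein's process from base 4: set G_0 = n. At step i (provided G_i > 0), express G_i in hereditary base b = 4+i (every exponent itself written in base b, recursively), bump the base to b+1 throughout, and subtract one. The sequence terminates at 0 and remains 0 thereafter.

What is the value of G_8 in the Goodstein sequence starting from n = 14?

25

[0] 14 ≡ 3·4 + 2 (base 4). Lift 5: 17. −1: 16.
[1] 16 ≡ 3·5 + 1 (base 5). Lift 6: 19. −1: 18.
[2] 18 ≡ 3·6 (base 6). Lift 7: 21. −1: 20.
[3] 20 ≡ 2·7 + 6 (base 7). Lift 8: 22. −1: 21.
[4] 21 ≡ 2·8 + 5 (base 8). Lift 9: 23. −1: 22.
[5] 22 ≡ 2·9 + 4 (base 9). Lift 10: 24. −1: 23.
[6] 23 ≡ 2·10 + 3 (base 10). Lift 11: 25. −1: 24.
[7] 24 ≡ 2·11 + 2 (base 11). Lift 12: 26. −1: 25.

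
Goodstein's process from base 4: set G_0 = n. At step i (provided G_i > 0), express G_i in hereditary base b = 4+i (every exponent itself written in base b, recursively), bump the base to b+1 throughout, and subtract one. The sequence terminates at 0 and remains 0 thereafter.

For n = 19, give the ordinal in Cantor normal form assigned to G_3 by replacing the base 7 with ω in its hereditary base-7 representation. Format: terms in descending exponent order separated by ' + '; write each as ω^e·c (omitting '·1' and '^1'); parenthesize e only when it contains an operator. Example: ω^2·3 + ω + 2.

ω^2

i=0: 19 = 4^2 + 3 (b=4); 4→5: 5^2 + 3 = 28; 28−1 = 27
i=1: 27 = 5^2 + 2 (b=5); 5→6: 6^2 + 2 = 38; 38−1 = 37
i=2: 37 = 6^2 + 1 (b=6); 6→7: 7^2 + 1 = 50; 50−1 = 49
i=3: 49 = 7^2 (b=7); 7→8: 8^2 = 64; 64−1 = 63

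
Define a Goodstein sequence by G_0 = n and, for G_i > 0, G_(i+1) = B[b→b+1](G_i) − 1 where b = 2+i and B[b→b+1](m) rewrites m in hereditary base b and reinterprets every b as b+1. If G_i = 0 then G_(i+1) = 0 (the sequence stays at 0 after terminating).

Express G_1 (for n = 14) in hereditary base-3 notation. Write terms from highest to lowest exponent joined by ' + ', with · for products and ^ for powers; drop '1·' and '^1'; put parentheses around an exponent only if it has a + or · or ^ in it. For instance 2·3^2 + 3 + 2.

[0] 14 ≡ 2^(2 + 1) + 2^2 + 2 (base 2). Lift 3: 111. −1: 110.
[1] 110 ≡ 3^(3 + 1) + 3^3 + 2 (base 3). Lift 4: 1282. −1: 1281.

3^(3 + 1) + 3^3 + 2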